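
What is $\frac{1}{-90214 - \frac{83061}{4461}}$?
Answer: $- \frac{1487}{134175905} \approx -1.1082 \cdot 10^{-5}$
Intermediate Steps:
$\frac{1}{-90214 - \frac{83061}{4461}} = \frac{1}{-90214 - \frac{27687}{1487}} = \frac{1}{- \frac{134175905}{1487}} = - \frac{1487}{134175905}$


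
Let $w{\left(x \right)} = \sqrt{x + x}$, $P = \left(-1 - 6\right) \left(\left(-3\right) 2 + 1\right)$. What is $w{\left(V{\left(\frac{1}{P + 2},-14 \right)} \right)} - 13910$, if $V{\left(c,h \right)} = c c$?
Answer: $-13910 + \frac{\sqrt{2}}{37} \approx -13910.0$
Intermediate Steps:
$P = 35$ ($P = - 7 \left(-6 + 1\right) = \left(-7\right) \left(-5\right) = 35$)
$V{\left(c,h \right)} = c^{2}$
$w{\left(x \right)} = \sqrt{2} \sqrt{x}$ ($w{\left(x \right)} = \sqrt{2 x} = \sqrt{2} \sqrt{x}$)
$w{\left(V{\left(\frac{1}{P + 2},-14 \right)} \right)} - 13910 = \sqrt{2} \sqrt{\left(\frac{1}{35 + 2}\right)^{2}} - 13910 = \sqrt{2} \sqrt{\left(\frac{1}{37}\right)^{2}} - 13910 = \frac{\sqrt{2}}{37} - 13910 = -13910 + \frac{\sqrt{2}}{37}$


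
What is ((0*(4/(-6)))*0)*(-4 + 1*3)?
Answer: 0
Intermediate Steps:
((0*(4/(-6)))*0)*(-4 + 1*3) = ((0*(4*(-⅙)))*0)*(-4 + 3) = ((0*(-⅔))*0)*(-1) = (0*0)*(-1) = 0*(-1) = 0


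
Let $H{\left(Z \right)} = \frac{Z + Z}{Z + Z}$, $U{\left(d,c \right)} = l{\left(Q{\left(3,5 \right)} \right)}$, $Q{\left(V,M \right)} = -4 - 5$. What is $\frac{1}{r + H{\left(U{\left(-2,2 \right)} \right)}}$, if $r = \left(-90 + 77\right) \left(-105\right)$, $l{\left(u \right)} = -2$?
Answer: $\frac{1}{1366} \approx 0.00073206$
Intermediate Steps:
$Q{\left(V,M \right)} = -9$ ($Q{\left(V,M \right)} = -4 - 5 = -9$)
$U{\left(d,c \right)} = -2$
$r = 1365$ ($r = \left(-13\right) \left(-105\right) = 1365$)
$H{\left(Z \right)} = 1$ ($H{\left(Z \right)} = \frac{2 Z}{2 Z} = 2 Z \frac{1}{2 Z} = 1$)
$\frac{1}{r + H{\left(U{\left(-2,2 \right)} \right)}} = \frac{1}{1365 + 1} = \frac{1}{1366}$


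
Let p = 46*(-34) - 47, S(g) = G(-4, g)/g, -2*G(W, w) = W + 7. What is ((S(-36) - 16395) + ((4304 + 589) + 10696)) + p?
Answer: -58007/24 ≈ -2417.0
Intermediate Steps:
G(W, w) = -7/2 - W/2 (G(W, w) = -(W + 7)/2 = -(7 + W)/2 = -7/2 - W/2)
S(g) = -3/(2*g) (S(g) = (-7/2 - ½*(-4))/g = (-7/2 + 2)/g = -3/(2*g))
p = -1611 (p = -1564 - 47 = -1611)
((S(-36) - 16395) + ((4304 + 589) + 10696)) + p = ((-3/2/(-36) - 16395) + ((4304 + 589) + 10696)) - 1611 = ((-3/2*(-1/36) - 16395) + (4893 + 10696)) - 1611 = ((1/24 - 16395) + 15589) - 1611 = (-393479/24 + 15589) - 1611 = -19343/24 - 1611 = -58007/24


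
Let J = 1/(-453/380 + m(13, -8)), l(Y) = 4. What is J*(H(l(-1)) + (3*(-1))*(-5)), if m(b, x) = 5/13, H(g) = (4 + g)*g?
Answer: -232180/3989 ≈ -58.205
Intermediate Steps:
H(g) = g*(4 + g)
m(b, x) = 5/13 (m(b, x) = 5*(1/13) = 5/13)
J = -4940/3989 (J = 1/(-453/380 + 5/13) = 1/(-3989/4940) = -4940/3989 ≈ -1.2384)
J*(H(l(-1)) + (3*(-1))*(-5)) = -4940*(4*(4 + 4) + (3*(-1))*(-5))/3989 = -4940*(4*8 - 3*(-5))/3989 = -4940*(32 + 15)/3989 = -4940/3989*47 = -232180/3989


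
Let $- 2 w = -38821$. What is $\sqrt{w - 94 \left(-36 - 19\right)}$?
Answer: $\frac{\sqrt{98322}}{2} \approx 156.78$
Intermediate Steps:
$w = \frac{38821}{2}$ ($w = \left(- \frac{1}{2}\right) \left(-38821\right) = \frac{38821}{2} \approx 19411.0$)
$\sqrt{w - 94 \left(-36 - 19\right)} = \sqrt{\frac{38821}{2} - 94 \left(-36 - 19\right)} = \sqrt{\frac{38821}{2} - -5170} = \sqrt{\frac{38821}{2} + 5170} = \sqrt{\frac{49161}{2}} = \frac{\sqrt{98322}}{2}$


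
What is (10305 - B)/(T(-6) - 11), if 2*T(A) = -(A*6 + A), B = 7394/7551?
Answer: 77805661/75510 ≈ 1030.4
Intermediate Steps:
B = 7394/7551 (B = 7394*(1/7551) = 7394/7551 ≈ 0.97921)
T(A) = -7*A/2 (T(A) = (-(A*6 + A))/2 = (-(6*A + A))/2 = (-7*A)/2 = -7*A/2)
(10305 - B)/(T(-6) - 11) = (10305 - 1*7394/7551)/(-7/2*(-6) - 11) = (10305 - 7394/7551)/(21 - 11) = (77805661/7551)/10 = (⅒)*(77805661/7551) = 77805661/75510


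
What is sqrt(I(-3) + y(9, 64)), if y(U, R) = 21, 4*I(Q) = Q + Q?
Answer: sqrt(78)/2 ≈ 4.4159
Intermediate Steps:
I(Q) = Q/2 (I(Q) = (Q + Q)/4 = (2*Q)/4 = Q/2)
sqrt(I(-3) + y(9, 64)) = sqrt((1/2)*(-3) + 21) = sqrt(-3/2 + 21) = sqrt(39/2) = sqrt(78)/2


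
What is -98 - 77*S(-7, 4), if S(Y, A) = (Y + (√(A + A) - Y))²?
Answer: -714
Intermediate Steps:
S(Y, A) = 2*A (S(Y, A) = (Y + (√(2*A) - Y))² = (Y + (√2*√A - Y))² = (Y + (-Y + √2*√A))² = (√2*√A)² = 2*A)
-98 - 77*S(-7, 4) = -98 - 154*4 = -98 - 77*8 = -98 - 616 = -714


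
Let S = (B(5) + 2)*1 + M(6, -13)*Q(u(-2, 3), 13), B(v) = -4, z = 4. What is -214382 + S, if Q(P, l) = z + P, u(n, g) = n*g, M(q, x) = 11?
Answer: -214406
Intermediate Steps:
u(n, g) = g*n
Q(P, l) = 4 + P
S = -24 (S = (-4 + 2)*1 + 11*(4 + 3*(-2)) = -2*1 + 11*(4 - 6) = -2 + 11*(-2) = -2 - 22 = -24)
-214382 + S = -214382 - 24 = -214406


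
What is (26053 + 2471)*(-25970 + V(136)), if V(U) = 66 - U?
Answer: -742764960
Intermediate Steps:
(26053 + 2471)*(-25970 + V(136)) = (26053 + 2471)*(-25970 + (66 - 1*136)) = 28524*(-25970 + (66 - 136)) = 28524*(-25970 - 70) = 28524*(-26040) = -742764960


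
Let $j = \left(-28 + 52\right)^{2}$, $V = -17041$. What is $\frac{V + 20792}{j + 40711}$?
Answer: $\frac{3751}{41287} \approx 0.090852$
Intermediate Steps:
$j = 576$ ($j = 24^{2} = 576$)
$\frac{V + 20792}{j + 40711} = \frac{-17041 + 20792}{576 + 40711} = \frac{3751}{41287}$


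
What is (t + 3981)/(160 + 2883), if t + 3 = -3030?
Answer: 948/3043 ≈ 0.31153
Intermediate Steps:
t = -3033 (t = -3 - 3030 = -3033)
(t + 3981)/(160 + 2883) = (-3033 + 3981)/(160 + 2883) = 948/3043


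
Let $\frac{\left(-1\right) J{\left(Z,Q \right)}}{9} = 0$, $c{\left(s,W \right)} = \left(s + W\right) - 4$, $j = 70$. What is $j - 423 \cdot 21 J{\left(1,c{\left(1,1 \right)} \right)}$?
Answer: $70$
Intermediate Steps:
$c{\left(s,W \right)} = -4 + W + s$ ($c{\left(s,W \right)} = \left(W + s\right) - 4 = -4 + W + s$)
$J{\left(Z,Q \right)} = 0$ ($J{\left(Z,Q \right)} = \left(-9\right) 0 = 0$)
$j - 423 \cdot 21 J{\left(1,c{\left(1,1 \right)} \right)} = 70 - 423 \cdot 21 \cdot 0 = 70 - 0 = 70 + 0 = 70$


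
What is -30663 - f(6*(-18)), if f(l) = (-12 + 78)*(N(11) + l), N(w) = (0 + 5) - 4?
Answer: -23601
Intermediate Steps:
N(w) = 1 (N(w) = 5 - 4 = 1)
f(l) = 66 + 66*l (f(l) = (-12 + 78)*(1 + l) = 66*(1 + l) = 66 + 66*l)
-30663 - f(6*(-18)) = -30663 - (66 + 66*(6*(-18))) = -30663 - (66 + 66*(-108)) = -30663 - (66 - 7128) = -30663 - 1*(-7062) = -30663 + 7062 = -23601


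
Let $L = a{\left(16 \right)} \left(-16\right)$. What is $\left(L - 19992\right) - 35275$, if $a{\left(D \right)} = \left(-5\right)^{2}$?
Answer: $-55667$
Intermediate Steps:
$a{\left(D \right)} = 25$
$L = -400$ ($L = 25 \left(-16\right) = -400$)
$\left(L - 19992\right) - 35275 = \left(-400 - 19992\right) - 35275 = -20392 - 35275 = -55667$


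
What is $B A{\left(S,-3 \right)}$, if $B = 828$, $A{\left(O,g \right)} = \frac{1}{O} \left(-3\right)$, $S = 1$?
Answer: $-2484$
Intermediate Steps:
$A{\left(O,g \right)} = - \frac{3}{O}$
$B A{\left(S,-3 \right)} = 828 \left(- \frac{3}{1}\right) = 828 \left(\left(-3\right) 1\right) = 828 \left(-3\right) = -2484$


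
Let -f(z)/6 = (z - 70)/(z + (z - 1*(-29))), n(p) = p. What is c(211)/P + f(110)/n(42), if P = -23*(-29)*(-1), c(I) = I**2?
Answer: -77626783/1162581 ≈ -66.771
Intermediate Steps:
f(z) = -6*(-70 + z)/(29 + 2*z) (f(z) = -6*(z - 70)/(z + (z - 1*(-29))) = -6*(-70 + z)/(z + (z + 29)) = -6*(-70 + z)/(z + (29 + z)) = -6*(-70 + z)/(29 + 2*z))
P = -667 (P = 667*(-1) = -667)
c(211)/P + f(110)/n(42) = 211**2/(-667) + (6*(70 - 1*110)/(29 + 2*110))/42 = 44521*(-1/667) + (6*(70 - 110)/(29 + 220))*(1/42) = -44521/667 + (6*(-40)/249)*(1/42) = -44521/667 + (6*(1/249)*(-40))*(1/42) = -44521/667 - 80/83*1/42 = -44521/667 - 40/1743 = -77626783/1162581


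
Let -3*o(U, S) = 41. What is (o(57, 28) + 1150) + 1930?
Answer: 9199/3 ≈ 3066.3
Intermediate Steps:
o(U, S) = -41/3 (o(U, S) = -⅓*41 = -41/3)
(o(57, 28) + 1150) + 1930 = (-41/3 + 1150) + 1930 = 3409/3 + 1930 = 9199/3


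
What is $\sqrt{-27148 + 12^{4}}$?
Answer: $2 i \sqrt{1603} \approx 80.075 i$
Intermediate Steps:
$\sqrt{-27148 + 12^{4}} = \sqrt{-27148 + 20736} = \sqrt{-6412} = 2 i \sqrt{1603}$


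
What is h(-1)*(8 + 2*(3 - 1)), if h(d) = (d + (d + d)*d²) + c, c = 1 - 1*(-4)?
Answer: 24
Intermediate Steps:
c = 5 (c = 1 + 4 = 5)
h(d) = 5 + d + 2*d³ (h(d) = (d + (d + d)*d²) + 5 = (d + (2*d)*d²) + 5 = (d + 2*d³) + 5 = 5 + d + 2*d³)
h(-1)*(8 + 2*(3 - 1)) = (5 - 1 + 2*(-1)³)*(8 + 2*(3 - 1)) = (5 - 1 + 2*(-1))*(8 + 2*2) = (5 - 1 - 2)*(8 + 4) = 2*12 = 24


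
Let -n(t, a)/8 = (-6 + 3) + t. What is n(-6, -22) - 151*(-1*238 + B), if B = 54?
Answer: 27856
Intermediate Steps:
n(t, a) = 24 - 8*t (n(t, a) = -8*((-6 + 3) + t) = -8*(-3 + t) = 24 - 8*t)
n(-6, -22) - 151*(-1*238 + B) = (24 - 8*(-6)) - 151*(-1*238 + 54) = (24 + 48) - 151*(-238 + 54) = 72 - 151*(-184) = 72 + 27784 = 27856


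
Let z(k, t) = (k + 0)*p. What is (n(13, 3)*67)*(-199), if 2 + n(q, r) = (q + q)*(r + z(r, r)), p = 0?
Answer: -1013308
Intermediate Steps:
z(k, t) = 0 (z(k, t) = (k + 0)*0 = k*0 = 0)
n(q, r) = -2 + 2*q*r (n(q, r) = -2 + (q + q)*(r + 0) = -2 + (2*q)*r = -2 + 2*q*r)
(n(13, 3)*67)*(-199) = ((-2 + 2*13*3)*67)*(-199) = ((-2 + 78)*67)*(-199) = (76*67)*(-199) = 5092*(-199) = -1013308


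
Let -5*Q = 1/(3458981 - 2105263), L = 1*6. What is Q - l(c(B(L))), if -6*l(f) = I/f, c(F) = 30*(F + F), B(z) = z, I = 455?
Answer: 307970629/1462015440 ≈ 0.21065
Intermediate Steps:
L = 6
c(F) = 60*F (c(F) = 30*(2*F) = 60*F)
l(f) = -455/(6*f)
Q = -1/6768590 (Q = -1/(5*(3458981 - 2105263)) = -⅕/1353718 = -⅕*1/1353718 = -1/6768590 ≈ -1.4774e-7)
Q - l(c(B(L))) = -1/6768590 - (-455)/(6*(60*6)) = -1/6768590 - (-455)/(6*360) = -1/6768590 - 1*(-91/432) = -1/6768590 + 91/432 = 307970629/1462015440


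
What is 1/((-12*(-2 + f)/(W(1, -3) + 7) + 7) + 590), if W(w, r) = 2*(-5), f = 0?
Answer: 1/589 ≈ 0.0016978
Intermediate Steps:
W(w, r) = -10
1/((-12*(-2 + f)/(W(1, -3) + 7) + 7) + 590) = 1/((-12*(-2 + 0)/(-10 + 7) + 7) + 590) = 1/((-(-24)/(-3) + 7) + 590) = 1/((-(-24)*(-1)/3 + 7) + 590) = 1/((-12*⅔ + 7) + 590) = 1/((-8 + 7) + 590) = 1/(-1 + 590) = 1/589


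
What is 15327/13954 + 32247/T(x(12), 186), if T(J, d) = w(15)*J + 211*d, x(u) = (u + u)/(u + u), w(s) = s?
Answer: 350575995/182615998 ≈ 1.9197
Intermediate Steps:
x(u) = 1 (x(u) = (2*u)/((2*u)) = (2*u)*(1/(2*u)) = 1)
T(J, d) = 15*J + 211*d
15327/13954 + 32247/T(x(12), 186) = 15327/13954 + 32247/(15*1 + 211*186) = 15327*(1/13954) + 32247/(15 + 39246) = 15327/13954 + 32247/39261 = 15327/13954 + 32247*(1/39261) = 15327/13954 + 10749/13087 = 350575995/182615998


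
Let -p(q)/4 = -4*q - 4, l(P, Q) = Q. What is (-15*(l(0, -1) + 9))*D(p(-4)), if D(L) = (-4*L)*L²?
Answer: -53084160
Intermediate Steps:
p(q) = 16 + 16*q (p(q) = -4*(-4*q - 4) = -4*(-4 - 4*q) = 16 + 16*q)
D(L) = -4*L³
(-15*(l(0, -1) + 9))*D(p(-4)) = (-15*(-1 + 9))*(-4*(16 + 16*(-4))³) = (-15*8)*(-4*(16 - 64)³) = -(-480)*(-48)³ = -(-480)*(-110592) = -120*442368 = -53084160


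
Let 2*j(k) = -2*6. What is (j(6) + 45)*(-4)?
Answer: -156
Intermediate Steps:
j(k) = -6 (j(k) = (-2*6)/2 = (1/2)*(-12) = -6)
(j(6) + 45)*(-4) = (-6 + 45)*(-4) = 39*(-4) = -156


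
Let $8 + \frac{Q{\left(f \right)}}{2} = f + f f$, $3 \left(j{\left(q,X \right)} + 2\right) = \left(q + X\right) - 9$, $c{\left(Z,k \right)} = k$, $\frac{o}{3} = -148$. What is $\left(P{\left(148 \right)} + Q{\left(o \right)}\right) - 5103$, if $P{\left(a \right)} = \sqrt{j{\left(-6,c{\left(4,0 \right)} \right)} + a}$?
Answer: $388265 + \sqrt{141} \approx 3.8828 \cdot 10^{5}$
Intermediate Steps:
$o = -444$ ($o = 3 \left(-148\right) = -444$)
$j{\left(q,X \right)} = -5 + \frac{X}{3} + \frac{q}{3}$ ($j{\left(q,X \right)} = -2 + \frac{\left(q + X\right) - 9}{3} = -2 + \frac{\left(X + q\right) - 9}{3} = -2 + \frac{-9 + X + q}{3} = -2 + \left(-3 + \frac{X}{3} + \frac{q}{3}\right) = -5 + \frac{X}{3} + \frac{q}{3}$)
$P{\left(a \right)} = \sqrt{-7 + a}$ ($P{\left(a \right)} = \sqrt{\left(-5 + \frac{1}{3} \cdot 0 + \frac{1}{3} \left(-6\right)\right) + a} = \sqrt{\left(-5 + 0 - 2\right) + a} = \sqrt{-7 + a}$)
$Q{\left(f \right)} = -16 + 2 f + 2 f^{2}$ ($Q{\left(f \right)} = -16 + 2 \left(f + f f\right) = -16 + 2 \left(f + f^{2}\right) = -16 + \left(2 f + 2 f^{2}\right) = -16 + 2 f + 2 f^{2}$)
$\left(P{\left(148 \right)} + Q{\left(o \right)}\right) - 5103 = \left(\sqrt{-7 + 148} + \left(-16 + 2 \left(-444\right) + 2 \left(-444\right)^{2}\right)\right) - 5103 = \left(\sqrt{141} - -393368\right) - 5103 = \left(\sqrt{141} + 393368\right) - 5103 = \left(393368 + \sqrt{141}\right) - 5103 = 388265 + \sqrt{141}$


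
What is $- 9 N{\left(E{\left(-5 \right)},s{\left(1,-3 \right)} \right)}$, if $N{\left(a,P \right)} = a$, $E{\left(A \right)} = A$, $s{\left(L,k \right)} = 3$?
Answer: $45$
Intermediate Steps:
$- 9 N{\left(E{\left(-5 \right)},s{\left(1,-3 \right)} \right)} = \left(-9\right) \left(-5\right) = 45$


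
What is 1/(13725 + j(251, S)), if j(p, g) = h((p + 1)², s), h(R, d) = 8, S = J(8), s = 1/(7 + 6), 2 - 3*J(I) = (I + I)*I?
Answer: 1/13733 ≈ 7.2817e-5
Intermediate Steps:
J(I) = ⅔ - 2*I²/3 (J(I) = ⅔ - (I + I)*I/3 = ⅔ - 2*I*I/3 = ⅔ - 2*I²/3)
s = 1/13 ≈ 0.076923
S = -42 (S = ⅔ - ⅔*8² = ⅔ - ⅔*64 = ⅔ - 128/3 = -42)
j(p, g) = 8
1/(13725 + j(251, S)) = 1/(13725 + 8) = 1/13733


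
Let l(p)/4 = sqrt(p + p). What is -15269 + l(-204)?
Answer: -15269 + 8*I*sqrt(102) ≈ -15269.0 + 80.796*I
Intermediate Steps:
l(p) = 4*sqrt(2)*sqrt(p) (l(p) = 4*sqrt(p + p) = 4*sqrt(2*p) = 4*(sqrt(2)*sqrt(p)) = 4*sqrt(2)*sqrt(p))
-15269 + l(-204) = -15269 + 4*sqrt(2)*sqrt(-204) = -15269 + 4*sqrt(2)*(2*I*sqrt(51)) = -15269 + 8*I*sqrt(102)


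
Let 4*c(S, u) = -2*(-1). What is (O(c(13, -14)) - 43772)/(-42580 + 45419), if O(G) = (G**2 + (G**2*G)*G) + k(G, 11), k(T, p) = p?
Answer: -700171/45424 ≈ -15.414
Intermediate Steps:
c(S, u) = 1/2 (c(S, u) = (-2*(-1))/4 = (1/4)*2 = 1/2)
O(G) = 11 + G**2 + G**4 (O(G) = (G**2 + (G**2*G)*G) + 11 = (G**2 + G**3*G) + 11 = (G**2 + G**4) + 11 = 11 + G**2 + G**4)
(O(c(13, -14)) - 43772)/(-42580 + 45419) = ((11 + (1/2)**2 + (1/2)**4) - 43772)/(-42580 + 45419) = ((11 + 1/4 + 1/16) - 43772)/2839 = (181/16 - 43772)*(1/2839) = -700171/16*1/2839 = -700171/45424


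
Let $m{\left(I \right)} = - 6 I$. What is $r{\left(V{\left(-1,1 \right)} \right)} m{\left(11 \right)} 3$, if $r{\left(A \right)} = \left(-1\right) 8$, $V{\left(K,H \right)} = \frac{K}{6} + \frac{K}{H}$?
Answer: $1584$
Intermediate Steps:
$V{\left(K,H \right)} = \frac{K}{6} + \frac{K}{H}$ ($V{\left(K,H \right)} = K \frac{1}{6} + \frac{K}{H} = \frac{K}{6} + \frac{K}{H}$)
$r{\left(A \right)} = -8$
$r{\left(V{\left(-1,1 \right)} \right)} m{\left(11 \right)} 3 = - 8 \left(\left(-6\right) 11\right) 3 = \left(-8\right) \left(-66\right) 3 = 528 \cdot 3 = 1584$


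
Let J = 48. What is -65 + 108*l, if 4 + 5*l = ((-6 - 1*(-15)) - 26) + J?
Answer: 2591/5 ≈ 518.20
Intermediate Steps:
l = 27/5 (l = -4/5 + (((-6 - 1*(-15)) - 26) + 48)/5 = -4/5 + (((-6 + 15) - 26) + 48)/5 = -4/5 + ((9 - 26) + 48)/5 = -4/5 + (-17 + 48)/5 = -4/5 + (1/5)*31 = -4/5 + 31/5 = 27/5 ≈ 5.4000)
-65 + 108*l = -65 + 108*(27/5) = -65 + 2916/5 = 2591/5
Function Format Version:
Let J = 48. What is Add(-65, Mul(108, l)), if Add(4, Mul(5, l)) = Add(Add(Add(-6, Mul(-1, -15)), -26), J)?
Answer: Rational(2591, 5) ≈ 518.20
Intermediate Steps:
l = Rational(27, 5) (l = Add(Rational(-4, 5), Mul(Rational(1, 5), Add(Add(Add(-6, Mul(-1, -15)), -26), 48))) = Add(Rational(-4, 5), Mul(Rational(1, 5), Add(Add(Add(-6, 15), -26), 48))) = Add(Rational(-4, 5), Mul(Rational(1, 5), Add(Add(9, -26), 48))) = Add(Rational(-4, 5), Mul(Rational(1, 5), Add(-17, 48))) = Add(Rational(-4, 5), Mul(Rational(1, 5), 31)) = Add(Rational(-4, 5), Rational(31, 5)) = Rational(27, 5) ≈ 5.4000)
Add(-65, Mul(108, l)) = Add(-65, Mul(108, Rational(27, 5))) = Add(-65, Rational(2916, 5)) = Rational(2591, 5)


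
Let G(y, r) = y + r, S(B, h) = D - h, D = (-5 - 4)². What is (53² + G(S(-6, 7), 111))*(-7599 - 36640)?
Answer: -132451566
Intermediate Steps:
D = 81 (D = (-9)² = 81)
S(B, h) = 81 - h
G(y, r) = r + y
(53² + G(S(-6, 7), 111))*(-7599 - 36640) = (53² + (111 + (81 - 1*7)))*(-7599 - 36640) = (2809 + (111 + (81 - 7)))*(-44239) = (2809 + (111 + 74))*(-44239) = (2809 + 185)*(-44239) = 2994*(-44239) = -132451566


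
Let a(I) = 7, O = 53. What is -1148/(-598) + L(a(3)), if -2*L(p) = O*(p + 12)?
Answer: -299945/598 ≈ -501.58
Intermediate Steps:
L(p) = -318 - 53*p/2 (L(p) = -53*(p + 12)/2 = -53*(12 + p)/2 = -(636 + 53*p)/2 = -318 - 53*p/2)
-1148/(-598) + L(a(3)) = -1148/(-598) + (-318 - 53/2*7) = -1148*(-1/598) + (-318 - 371/2) = 574/299 - 1007/2 = -299945/598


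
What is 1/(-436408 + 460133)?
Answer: 1/23725 ≈ 4.2150e-5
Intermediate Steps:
1/(-436408 + 460133) = 1/23725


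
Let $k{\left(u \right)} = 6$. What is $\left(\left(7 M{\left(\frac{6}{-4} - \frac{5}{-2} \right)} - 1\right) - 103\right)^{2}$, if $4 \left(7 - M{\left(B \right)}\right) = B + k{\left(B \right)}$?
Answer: $\frac{72361}{16} \approx 4522.6$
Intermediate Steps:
$M{\left(B \right)} = \frac{11}{2} - \frac{B}{4}$ ($M{\left(B \right)} = 7 - \frac{B + 6}{4} = 7 - \frac{6 + B}{4} = 7 - \left(\frac{3}{2} + \frac{B}{4}\right) = \frac{11}{2} - \frac{B}{4}$)
$\left(\left(7 M{\left(\frac{6}{-4} - \frac{5}{-2} \right)} - 1\right) - 103\right)^{2} = \left(\left(7 \left(\frac{11}{2} - \frac{\frac{6}{-4} - \frac{5}{-2}}{4}\right) - 1\right) - 103\right)^{2} = \left(\left(7 \left(\frac{11}{2} - \frac{6 \left(- \frac{1}{4}\right) - - \frac{5}{2}}{4}\right) - 1\right) - 103\right)^{2} = \left(\left(7 \left(\frac{11}{2} - \frac{- \frac{3}{2} + \frac{5}{2}}{4}\right) - 1\right) - 103\right)^{2} = \left(\left(7 \left(\frac{11}{2} - \frac{1}{4}\right) - 1\right) - 103\right)^{2} = \left(\left(7 \cdot \frac{21}{4} - 1\right) - 103\right)^{2} = \left(\left(\frac{147}{4} - 1\right) - 103\right)^{2} = \left(\frac{143}{4} - 103\right)^{2} = \left(- \frac{269}{4}\right)^{2} = \frac{72361}{16}$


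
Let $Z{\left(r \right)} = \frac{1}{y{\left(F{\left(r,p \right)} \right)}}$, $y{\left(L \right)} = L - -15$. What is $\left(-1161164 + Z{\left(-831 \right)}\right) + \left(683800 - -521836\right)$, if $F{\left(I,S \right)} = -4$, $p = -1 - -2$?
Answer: $\frac{489193}{11} \approx 44472.0$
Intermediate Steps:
$p = 1$ ($p = -1 + 2 = 1$)
$y{\left(L \right)} = 15 + L$ ($y{\left(L \right)} = L + 15 = 15 + L$)
$Z{\left(r \right)} = \frac{1}{11}$ ($Z{\left(r \right)} = \frac{1}{15 - 4} = \frac{1}{11}$)
$\left(-1161164 + Z{\left(-831 \right)}\right) + \left(683800 - -521836\right) = \left(-1161164 + \frac{1}{11}\right) + \left(683800 - -521836\right) = - \frac{12772803}{11} + \left(683800 + 521836\right) = - \frac{12772803}{11} + 1205636 = \frac{489193}{11}$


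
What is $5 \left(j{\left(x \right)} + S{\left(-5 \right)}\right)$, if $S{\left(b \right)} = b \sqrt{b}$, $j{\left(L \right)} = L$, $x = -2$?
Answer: $-10 - 25 i \sqrt{5} \approx -10.0 - 55.902 i$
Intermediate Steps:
$S{\left(b \right)} = b^{\frac{3}{2}}$
$5 \left(j{\left(x \right)} + S{\left(-5 \right)}\right) = 5 \left(-2 + \left(-5\right)^{\frac{3}{2}}\right) = 5 \left(-2 - 5 i \sqrt{5}\right) = -10 - 25 i \sqrt{5}$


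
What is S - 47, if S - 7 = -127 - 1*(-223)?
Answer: 56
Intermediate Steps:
S = 103 (S = 7 + (-127 - 1*(-223)) = 7 + (-127 + 223) = 7 + 96 = 103)
S - 47 = 103 - 47 = 56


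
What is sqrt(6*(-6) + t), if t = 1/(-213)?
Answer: I*sqrt(1633497)/213 ≈ 6.0004*I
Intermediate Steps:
t = -1/213 ≈ -0.0046948
sqrt(6*(-6) + t) = sqrt(6*(-6) - 1/213) = sqrt(-36 - 1/213) = sqrt(-7669/213) = I*sqrt(1633497)/213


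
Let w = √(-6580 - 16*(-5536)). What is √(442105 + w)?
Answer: √(442105 + 2*√20499) ≈ 665.13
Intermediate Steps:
w = 2*√20499 (w = √(-6580 + 88576) = √81996 = 2*√20499 ≈ 286.35)
√(442105 + w) = √(442105 + 2*√20499)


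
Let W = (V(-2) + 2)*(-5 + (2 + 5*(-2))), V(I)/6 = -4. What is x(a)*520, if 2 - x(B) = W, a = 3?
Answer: -147680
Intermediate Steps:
V(I) = -24 (V(I) = 6*(-4) = -24)
W = 286 (W = (-24 + 2)*(-5 + (2 + 5*(-2))) = -22*(-5 + (2 - 10)) = -22*(-5 - 8) = -22*(-13) = 286)
x(B) = -284 (x(B) = 2 - 1*286 = 2 - 286 = -284)
x(a)*520 = -284*520 = -147680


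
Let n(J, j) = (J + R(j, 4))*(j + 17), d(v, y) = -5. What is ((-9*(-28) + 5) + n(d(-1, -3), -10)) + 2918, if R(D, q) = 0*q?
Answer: 3140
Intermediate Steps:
R(D, q) = 0
n(J, j) = J*(17 + j) (n(J, j) = (J + 0)*(j + 17) = J*(17 + j))
((-9*(-28) + 5) + n(d(-1, -3), -10)) + 2918 = ((-9*(-28) + 5) - 5*(17 - 10)) + 2918 = ((252 + 5) - 5*7) + 2918 = (257 - 35) + 2918 = 222 + 2918 = 3140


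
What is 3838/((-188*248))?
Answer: -1919/23312 ≈ -0.082318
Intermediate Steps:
3838/((-188*248)) = 3838/(-46624) = 3838*(-1/46624) = -1919/23312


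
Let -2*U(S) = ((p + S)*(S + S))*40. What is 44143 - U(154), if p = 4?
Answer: 1017423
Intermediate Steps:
U(S) = -40*S*(4 + S) (U(S) = -(4 + S)*(S + S)*40/2 = -(4 + S)*(2*S)*40/2 = -2*S*(4 + S)*40/2 = -40*S*(4 + S))
44143 - U(154) = 44143 - (-40)*154*(4 + 154) = 44143 - (-40)*154*158 = 44143 - 1*(-973280) = 44143 + 973280 = 1017423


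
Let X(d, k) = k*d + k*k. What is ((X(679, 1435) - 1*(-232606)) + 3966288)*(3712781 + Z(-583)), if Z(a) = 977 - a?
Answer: 26863911853044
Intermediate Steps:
X(d, k) = k² + d*k (X(d, k) = d*k + k² = k² + d*k)
((X(679, 1435) - 1*(-232606)) + 3966288)*(3712781 + Z(-583)) = ((1435*(679 + 1435) - 1*(-232606)) + 3966288)*(3712781 + (977 - 1*(-583))) = ((1435*2114 + 232606) + 3966288)*(3712781 + (977 + 583)) = ((3033590 + 232606) + 3966288)*(3712781 + 1560) = (3266196 + 3966288)*3714341 = 7232484*3714341 = 26863911853044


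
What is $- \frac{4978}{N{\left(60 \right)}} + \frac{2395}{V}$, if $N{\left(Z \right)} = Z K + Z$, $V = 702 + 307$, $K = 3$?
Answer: $- \frac{2224001}{121080} \approx -18.368$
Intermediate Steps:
$V = 1009$
$N{\left(Z \right)} = 4 Z$ ($N{\left(Z \right)} = Z 3 + Z = 3 Z + Z = 4 Z$)
$- \frac{4978}{N{\left(60 \right)}} + \frac{2395}{V} = - \frac{4978}{4 \cdot 60} + \frac{2395}{1009} = - \frac{4978}{240} + 2395 \cdot \frac{1}{1009} = \left(-4978\right) \frac{1}{240} + \frac{2395}{1009} = - \frac{2489}{120} + \frac{2395}{1009} = - \frac{2224001}{121080}$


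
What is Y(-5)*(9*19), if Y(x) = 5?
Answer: 855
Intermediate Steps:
Y(-5)*(9*19) = 5*(9*19) = 5*171 = 855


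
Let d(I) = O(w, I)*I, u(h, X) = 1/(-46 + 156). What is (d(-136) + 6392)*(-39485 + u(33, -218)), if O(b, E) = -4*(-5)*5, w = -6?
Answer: 15653429796/55 ≈ 2.8461e+8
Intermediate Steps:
O(b, E) = 100 (O(b, E) = 20*5 = 100)
u(h, X) = 1/110
d(I) = 100*I
(d(-136) + 6392)*(-39485 + u(33, -218)) = (100*(-136) + 6392)*(-39485 + 1/110) = (-13600 + 6392)*(-4343349/110) = -7208*(-4343349/110) = 15653429796/55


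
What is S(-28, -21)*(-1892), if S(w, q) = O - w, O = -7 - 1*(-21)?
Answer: -79464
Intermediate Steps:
O = 14 (O = -7 + 21 = 14)
S(w, q) = 14 - w
S(-28, -21)*(-1892) = (14 - 1*(-28))*(-1892) = (14 + 28)*(-1892) = 42*(-1892) = -79464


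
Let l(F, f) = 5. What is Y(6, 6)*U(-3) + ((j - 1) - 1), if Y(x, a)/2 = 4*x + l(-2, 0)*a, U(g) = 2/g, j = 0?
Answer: -74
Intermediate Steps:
Y(x, a) = 8*x + 10*a (Y(x, a) = 2*(4*x + 5*a) = 8*x + 10*a)
Y(6, 6)*U(-3) + ((j - 1) - 1) = (8*6 + 10*6)*(2/(-3)) + ((0 - 1) - 1) = (48 + 60)*(2*(-⅓)) + (-1 - 1) = 108*(-⅔) - 2 = -72 - 2 = -74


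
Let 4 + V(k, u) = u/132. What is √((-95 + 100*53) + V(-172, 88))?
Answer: √46815/3 ≈ 72.123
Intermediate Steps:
V(k, u) = -4 + u/132
√((-95 + 100*53) + V(-172, 88)) = √((-95 + 100*53) + (-4 + (1/132)*88)) = √((-95 + 5300) + (-4 + ⅔)) = √(5205 - 10/3) = √(15605/3) = √46815/3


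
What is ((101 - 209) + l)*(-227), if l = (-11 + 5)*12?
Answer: 40860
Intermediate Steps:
l = -72 (l = -6*12 = -72)
((101 - 209) + l)*(-227) = ((101 - 209) - 72)*(-227) = (-108 - 72)*(-227) = -180*(-227) = 40860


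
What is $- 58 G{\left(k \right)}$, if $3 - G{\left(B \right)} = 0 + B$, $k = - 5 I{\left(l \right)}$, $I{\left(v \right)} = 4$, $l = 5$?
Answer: $-1334$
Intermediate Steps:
$k = -20$ ($k = \left(-5\right) 4 = -20$)
$G{\left(B \right)} = 3 - B$ ($G{\left(B \right)} = 3 - \left(0 + B\right) = 3 - B$)
$- 58 G{\left(k \right)} = - 58 \left(3 - -20\right) = - 58 \left(3 + 20\right) = \left(-58\right) 23 = -1334$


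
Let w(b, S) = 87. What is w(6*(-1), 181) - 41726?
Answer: -41639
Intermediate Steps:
w(6*(-1), 181) - 41726 = 87 - 41726 = -41639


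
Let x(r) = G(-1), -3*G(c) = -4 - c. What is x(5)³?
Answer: 1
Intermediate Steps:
G(c) = 4/3 + c/3 (G(c) = -(-4 - c)/3 = 4/3 + c/3)
x(r) = 1 (x(r) = 4/3 + (⅓)*(-1) = 4/3 - ⅓ = 1)
x(5)³ = 1³ = 1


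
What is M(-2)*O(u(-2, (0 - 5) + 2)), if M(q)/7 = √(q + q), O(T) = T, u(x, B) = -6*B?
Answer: 252*I ≈ 252.0*I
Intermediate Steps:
M(q) = 7*√2*√q (M(q) = 7*√(q + q) = 7*√(2*q) = 7*(√2*√q) = 7*√2*√q)
M(-2)*O(u(-2, (0 - 5) + 2)) = (7*√2*√(-2))*(-6*((0 - 5) + 2)) = (7*√2*(I*√2))*(-6*(-5 + 2)) = (14*I)*(-6*(-3)) = (14*I)*18 = 252*I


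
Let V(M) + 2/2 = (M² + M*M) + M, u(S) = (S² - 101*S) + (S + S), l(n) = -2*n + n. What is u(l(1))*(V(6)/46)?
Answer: 3850/23 ≈ 167.39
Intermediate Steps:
l(n) = -n
u(S) = S² - 99*S (u(S) = (S² - 101*S) + 2*S = S² - 99*S)
V(M) = -1 + M + 2*M² (V(M) = -1 + ((M² + M*M) + M) = -1 + ((M² + M²) + M) = -1 + (2*M² + M) = -1 + (M + 2*M²) = -1 + M + 2*M²)
u(l(1))*(V(6)/46) = ((-1*1)*(-99 - 1*1))*((-1 + 6 + 2*6²)/46) = (-(-99 - 1))*((-1 + 6 + 2*36)*(1/46)) = (-1*(-100))*((-1 + 6 + 72)*(1/46)) = 100*(77*(1/46)) = 100*(77/46) = 3850/23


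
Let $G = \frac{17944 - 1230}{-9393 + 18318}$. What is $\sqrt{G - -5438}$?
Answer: $\frac{4 \sqrt{1083291153}}{1785} \approx 73.755$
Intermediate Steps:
$G = \frac{16714}{8925} \approx 1.8727$
$\sqrt{G - -5438} = \sqrt{\frac{16714}{8925} - -5438} = \sqrt{\frac{16714}{8925} + \left(-1265 + 6703\right)} = \sqrt{\frac{16714}{8925} + 5438} = \sqrt{\frac{48550864}{8925}} = \frac{4 \sqrt{1083291153}}{1785}$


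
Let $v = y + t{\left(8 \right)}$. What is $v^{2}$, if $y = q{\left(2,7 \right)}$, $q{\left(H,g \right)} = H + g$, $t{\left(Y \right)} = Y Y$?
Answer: $5329$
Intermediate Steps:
$t{\left(Y \right)} = Y^{2}$
$y = 9$ ($y = 2 + 7 = 9$)
$v = 73$ ($v = 9 + 8^{2} = 9 + 64 = 73$)
$v^{2} = 73^{2} = 5329$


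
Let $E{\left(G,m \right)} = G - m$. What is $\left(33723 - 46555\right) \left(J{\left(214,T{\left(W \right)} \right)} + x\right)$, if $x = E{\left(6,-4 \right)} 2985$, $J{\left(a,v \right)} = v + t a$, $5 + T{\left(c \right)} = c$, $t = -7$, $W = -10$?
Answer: $-363620384$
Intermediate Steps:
$T{\left(c \right)} = -5 + c$
$J{\left(a,v \right)} = v - 7 a$
$x = 29850$ ($x = \left(6 - -4\right) 2985 = \left(6 + 4\right) 2985 = 10 \cdot 2985 = 29850$)
$\left(33723 - 46555\right) \left(J{\left(214,T{\left(W \right)} \right)} + x\right) = \left(33723 - 46555\right) \left(\left(\left(-5 - 10\right) - 1498\right) + 29850\right) = \left(33723 - 46555\right) \left(\left(-15 - 1498\right) + 29850\right) = - 12832 \left(-1513 + 29850\right) = \left(-12832\right) 28337 = -363620384$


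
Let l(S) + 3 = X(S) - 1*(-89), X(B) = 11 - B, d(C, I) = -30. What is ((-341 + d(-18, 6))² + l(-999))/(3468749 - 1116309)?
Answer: 138737/2352440 ≈ 0.058976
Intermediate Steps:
l(S) = 97 - S (l(S) = -3 + ((11 - S) - 1*(-89)) = -3 + ((11 - S) + 89) = -3 + (100 - S) = 97 - S)
((-341 + d(-18, 6))² + l(-999))/(3468749 - 1116309) = ((-341 - 30)² + (97 - 1*(-999)))/(3468749 - 1116309) = ((-371)² + (97 + 999))/2352440 = (137641 + 1096)*(1/2352440) = 138737*(1/2352440) = 138737/2352440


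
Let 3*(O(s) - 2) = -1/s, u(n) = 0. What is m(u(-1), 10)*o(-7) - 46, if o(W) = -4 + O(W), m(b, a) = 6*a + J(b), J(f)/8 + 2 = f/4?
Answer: -2770/21 ≈ -131.90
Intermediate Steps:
J(f) = -16 + 2*f (J(f) = -16 + 8*(f/4) = -16 + 2*f)
O(s) = 2 - 1/(3*s) (O(s) = 2 + (-1/s)/3 = 2 - 1/(3*s))
m(b, a) = -16 + 2*b + 6*a (m(b, a) = 6*a + (-16 + 2*b) = -16 + 2*b + 6*a)
o(W) = -2 - 1/(3*W) (o(W) = -4 + (2 - 1/(3*W)) = -2 - 1/(3*W))
m(u(-1), 10)*o(-7) - 46 = (-16 + 2*0 + 6*10)*(-2 - ⅓/(-7)) - 46 = (-16 + 0 + 60)*(-2 - ⅓*(-⅐)) - 46 = 44*(-2 + 1/21) - 46 = 44*(-41/21) - 46 = -1804/21 - 46 = -2770/21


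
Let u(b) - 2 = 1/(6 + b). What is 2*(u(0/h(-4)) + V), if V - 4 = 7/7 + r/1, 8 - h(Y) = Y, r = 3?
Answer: 61/3 ≈ 20.333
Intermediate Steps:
h(Y) = 8 - Y
V = 8 (V = 4 + (7/7 + 3/1) = 4 + (7*(⅐) + 3*1) = 4 + (1 + 3) = 4 + 4 = 8)
u(b) = 2 + 1/(6 + b)
2*(u(0/h(-4)) + V) = 2*((13 + 2*(0/(8 - 1*(-4))))/(6 + 0/(8 - 1*(-4))) + 8) = 2*((13 + 2*(0/(8 + 4)))/(6 + 0/(8 + 4)) + 8) = 2*((13 + 2*(0/12))/(6 + 0/12) + 8) = 2*((13 + 2*(0*(1/12)))/(6 + 0*(1/12)) + 8) = 2*((13 + 2*0)/(6 + 0) + 8) = 2*((13 + 0)/6 + 8) = 2*((⅙)*13 + 8) = 2*(13/6 + 8) = 2*(61/6) = 61/3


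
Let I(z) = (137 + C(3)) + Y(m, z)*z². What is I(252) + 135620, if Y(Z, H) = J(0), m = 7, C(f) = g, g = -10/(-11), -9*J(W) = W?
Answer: 1493337/11 ≈ 1.3576e+5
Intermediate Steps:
J(W) = -W/9
g = 10/11 (g = -10*(-1/11) = 10/11 ≈ 0.90909)
C(f) = 10/11
Y(Z, H) = 0 (Y(Z, H) = -⅑*0 = 0)
I(z) = 1517/11 (I(z) = (137 + 10/11) + 0*z² = 1517/11 + 0 = 1517/11)
I(252) + 135620 = 1517/11 + 135620 = 1493337/11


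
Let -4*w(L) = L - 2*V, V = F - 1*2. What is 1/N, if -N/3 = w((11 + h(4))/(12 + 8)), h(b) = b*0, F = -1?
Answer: 80/393 ≈ 0.20356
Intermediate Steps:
h(b) = 0
V = -3 (V = -1 - 1*2 = -1 - 2 = -3)
w(L) = -3/2 - L/4 (w(L) = -(L - 2*(-3))/4 = -(L + 6)/4 = -(6 + L)/4 = -3/2 - L/4)
N = 393/80 (N = -3*(-3/2 - (11 + 0)/(4*(12 + 8))) = -3*(-3/2 - 11/(4*20)) = -3*(-3/2 - ¼*11/20) = -3*(-3/2 - 11/80) = -3*(-131/80) = 393/80 ≈ 4.9125)
1/N = 1/(393/80) = 80/393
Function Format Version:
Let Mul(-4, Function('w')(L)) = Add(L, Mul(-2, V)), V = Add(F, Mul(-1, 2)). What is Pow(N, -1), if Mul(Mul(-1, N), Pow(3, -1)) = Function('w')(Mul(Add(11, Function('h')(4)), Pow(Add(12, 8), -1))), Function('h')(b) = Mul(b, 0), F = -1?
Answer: Rational(80, 393) ≈ 0.20356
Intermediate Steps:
Function('h')(b) = 0
V = -3 (V = Add(-1, Mul(-1, 2)) = Add(-1, -2) = -3)
Function('w')(L) = Add(Rational(-3, 2), Mul(Rational(-1, 4), L)) (Function('w')(L) = Mul(Rational(-1, 4), Add(L, Mul(-2, -3))) = Mul(Rational(-1, 4), Add(L, 6)) = Mul(Rational(-1, 4), Add(6, L)) = Add(Rational(-3, 2), Mul(Rational(-1, 4), L)))
N = Rational(393, 80) (N = Mul(-3, Add(Rational(-3, 2), Mul(Rational(-1, 4), Mul(Add(11, 0), Pow(Add(12, 8), -1))))) = Mul(-3, Add(Rational(-3, 2), Mul(Rational(-1, 4), Mul(11, Pow(20, -1))))) = Mul(-3, Add(Rational(-3, 2), Mul(Rational(-1, 4), Mul(11, Rational(1, 20))))) = Mul(-3, Add(Rational(-3, 2), Mul(Rational(-1, 4), Rational(11, 20)))) = Mul(-3, Add(Rational(-3, 2), Rational(-11, 80))) = Mul(-3, Rational(-131, 80)) = Rational(393, 80) ≈ 4.9125)
Pow(N, -1) = Pow(Rational(393, 80), -1) = Rational(80, 393)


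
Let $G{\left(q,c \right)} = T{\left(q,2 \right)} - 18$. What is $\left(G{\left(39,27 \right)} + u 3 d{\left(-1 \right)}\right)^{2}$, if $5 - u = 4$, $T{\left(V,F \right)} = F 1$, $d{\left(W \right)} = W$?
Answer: $361$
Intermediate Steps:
$T{\left(V,F \right)} = F$
$u = 1$ ($u = 5 - 4 = 1$)
$G{\left(q,c \right)} = -16$ ($G{\left(q,c \right)} = 2 - 18 = -16$)
$\left(G{\left(39,27 \right)} + u 3 d{\left(-1 \right)}\right)^{2} = \left(-16 + 1 \cdot 3 \left(-1\right)\right)^{2} = \left(-16 + 3 \left(-1\right)\right)^{2} = \left(-16 - 3\right)^{2} = \left(-19\right)^{2} = 361$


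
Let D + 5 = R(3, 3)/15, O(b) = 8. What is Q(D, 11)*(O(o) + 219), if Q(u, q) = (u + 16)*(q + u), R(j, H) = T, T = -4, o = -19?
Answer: 3143042/225 ≈ 13969.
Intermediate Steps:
R(j, H) = -4
D = -79/15 (D = -5 - 4/15 = -79/15 ≈ -5.2667)
Q(u, q) = (16 + u)*(q + u)
Q(D, 11)*(O(o) + 219) = ((-79/15)² + 16*11 + 16*(-79/15) + 11*(-79/15))*(8 + 219) = (6241/225 + 176 - 1264/15 - 869/15)*227 = (13846/225)*227 = 3143042/225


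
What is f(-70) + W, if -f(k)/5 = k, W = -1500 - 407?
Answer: -1557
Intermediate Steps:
W = -1907
f(k) = -5*k
f(-70) + W = -5*(-70) - 1907 = 350 - 1907 = -1557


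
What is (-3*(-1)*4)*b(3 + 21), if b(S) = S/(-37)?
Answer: -288/37 ≈ -7.7838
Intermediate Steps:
b(S) = -S/37 (b(S) = S*(-1/37) = -S/37)
(-3*(-1)*4)*b(3 + 21) = (-3*(-1)*4)*(-(3 + 21)/37) = (3*4)*(-1/37*24) = 12*(-24/37) = -288/37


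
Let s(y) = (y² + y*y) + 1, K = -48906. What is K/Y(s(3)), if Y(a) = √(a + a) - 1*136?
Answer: 302328/839 + 2223*√38/839 ≈ 376.68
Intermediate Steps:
s(y) = 1 + 2*y² (s(y) = (y² + y²) + 1 = 2*y² + 1 = 1 + 2*y²)
Y(a) = -136 + √2*√a (Y(a) = √(2*a) - 136 = √2*√a - 136 = -136 + √2*√a)
K/Y(s(3)) = -48906/(-136 + √2*√(1 + 2*3²)) = -48906/(-136 + √2*√(1 + 2*9)) = -48906/(-136 + √2*√(1 + 18)) = -48906/(-136 + √2*√19) = -48906/(-136 + √38)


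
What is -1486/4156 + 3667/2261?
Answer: 312637/247282 ≈ 1.2643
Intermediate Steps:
-1486/4156 + 3667/2261 = -1486*1/4156 + 3667*(1/2261) = -743/2078 + 193/119 = 312637/247282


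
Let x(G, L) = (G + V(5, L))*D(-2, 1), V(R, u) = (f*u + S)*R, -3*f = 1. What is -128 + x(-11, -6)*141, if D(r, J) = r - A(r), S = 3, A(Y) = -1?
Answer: -2102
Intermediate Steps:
f = -1/3 (f = -1/3*1 = -1/3 ≈ -0.33333)
D(r, J) = 1 + r (D(r, J) = r - 1*(-1) = r + 1 = 1 + r)
V(R, u) = R*(3 - u/3) (V(R, u) = (-u/3 + 3)*R = (3 - u/3)*R = R*(3 - u/3))
x(G, L) = -15 - G + 5*L/3 (x(G, L) = (G + (1/3)*5*(9 - L))*(1 - 2) = (G + (15 - 5*L/3))*(-1) = (15 + G - 5*L/3)*(-1) = -15 - G + 5*L/3)
-128 + x(-11, -6)*141 = -128 + (-15 - 1*(-11) + (5/3)*(-6))*141 = -128 + (-15 + 11 - 10)*141 = -128 - 14*141 = -128 - 1974 = -2102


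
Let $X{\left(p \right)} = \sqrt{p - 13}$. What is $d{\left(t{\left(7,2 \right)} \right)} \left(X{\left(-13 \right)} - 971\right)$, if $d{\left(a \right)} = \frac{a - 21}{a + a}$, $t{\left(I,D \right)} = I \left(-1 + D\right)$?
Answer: $971 - i \sqrt{26} \approx 971.0 - 5.099 i$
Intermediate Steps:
$X{\left(p \right)} = \sqrt{-13 + p}$
$d{\left(a \right)} = \frac{-21 + a}{2 a}$
$d{\left(t{\left(7,2 \right)} \right)} \left(X{\left(-13 \right)} - 971\right) = \frac{-21 + 7 \left(-1 + 2\right)}{2 \cdot 7 \left(-1 + 2\right)} \left(\sqrt{-13 - 13} - 971\right) = \frac{-21 + 7 \cdot 1}{2 \cdot 7 \cdot 1} \left(\sqrt{-26} - 971\right) = \frac{-21 + 7}{2 \cdot 7} \left(i \sqrt{26} - 971\right) = \frac{1}{2} \cdot \frac{1}{7} \left(-14\right) \left(-971 + i \sqrt{26}\right) = - (-971 + i \sqrt{26}) = 971 - i \sqrt{26}$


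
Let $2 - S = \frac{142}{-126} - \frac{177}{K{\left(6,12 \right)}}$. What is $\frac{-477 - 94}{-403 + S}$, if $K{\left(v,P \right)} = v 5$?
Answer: $\frac{359730}{248203} \approx 1.4493$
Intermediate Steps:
$K{\left(v,P \right)} = 5 v$
$S = \frac{5687}{630}$ ($S = 2 - \left(\frac{142}{-126} - \frac{177}{5 \cdot 6}\right) = 2 - \left(142 \left(- \frac{1}{126}\right) - \frac{177}{30}\right) = 2 - \left(- \frac{71}{63} - \frac{59}{10}\right) = 2 - - \frac{4427}{630} = 2 + \frac{4427}{630} = \frac{5687}{630} \approx 9.027$)
$\frac{-477 - 94}{-403 + S} = \frac{-477 - 94}{-403 + \frac{5687}{630}} = - \frac{571}{- \frac{248203}{630}} = \left(-571\right) \left(- \frac{630}{248203}\right) = \frac{359730}{248203}$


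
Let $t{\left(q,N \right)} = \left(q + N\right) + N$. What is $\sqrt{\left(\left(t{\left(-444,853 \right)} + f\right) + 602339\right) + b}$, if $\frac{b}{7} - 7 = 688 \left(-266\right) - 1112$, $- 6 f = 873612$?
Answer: $2 i \sqrt{207698} \approx 911.48 i$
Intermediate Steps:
$t{\left(q,N \right)} = q + 2 N$ ($t{\left(q,N \right)} = \left(N + q\right) + N = q + 2 N$)
$f = -145602$ ($f = \left(- \frac{1}{6}\right) 873612 = -145602$)
$b = -1288791$ ($b = 49 + 7 \left(688 \left(-266\right) - 1112\right) = 49 + 7 \left(-183008 - 1112\right) = 49 + 7 \left(-184120\right) = 49 - 1288840 = -1288791$)
$\sqrt{\left(\left(t{\left(-444,853 \right)} + f\right) + 602339\right) + b} = \sqrt{\left(\left(\left(-444 + 2 \cdot 853\right) - 145602\right) + 602339\right) - 1288791} = \sqrt{\left(\left(\left(-444 + 1706\right) - 145602\right) + 602339\right) - 1288791} = \sqrt{\left(\left(1262 - 145602\right) + 602339\right) - 1288791} = \sqrt{\left(-144340 + 602339\right) - 1288791} = \sqrt{457999 - 1288791} = \sqrt{-830792} = 2 i \sqrt{207698}$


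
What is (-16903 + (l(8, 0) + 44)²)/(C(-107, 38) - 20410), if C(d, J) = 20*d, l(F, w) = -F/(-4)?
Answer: 14787/22550 ≈ 0.65574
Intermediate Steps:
l(F, w) = F/4 (l(F, w) = -F*(-1)/4 = -(-1)*F/4 = F/4)
(-16903 + (l(8, 0) + 44)²)/(C(-107, 38) - 20410) = (-16903 + ((¼)*8 + 44)²)/(20*(-107) - 20410) = (-16903 + (2 + 44)²)/(-2140 - 20410) = (-16903 + 46²)/(-22550) = (-16903 + 2116)*(-1/22550) = -14787*(-1/22550) = 14787/22550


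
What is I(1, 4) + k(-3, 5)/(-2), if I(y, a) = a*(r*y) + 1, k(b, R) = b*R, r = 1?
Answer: 25/2 ≈ 12.500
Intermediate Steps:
k(b, R) = R*b
I(y, a) = 1 + a*y (I(y, a) = a*(1*y) + 1 = a*y + 1 = 1 + a*y)
I(1, 4) + k(-3, 5)/(-2) = (1 + 4*1) + (5*(-3))/(-2) = (1 + 4) - 15*(-1/2) = 5 + 15/2 = 25/2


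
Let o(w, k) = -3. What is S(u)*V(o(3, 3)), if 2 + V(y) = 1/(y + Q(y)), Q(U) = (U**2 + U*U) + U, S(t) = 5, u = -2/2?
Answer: -115/12 ≈ -9.5833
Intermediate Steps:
u = -1 (u = -2*1/2 = -1)
Q(U) = U + 2*U**2 (Q(U) = (U**2 + U**2) + U = 2*U**2 + U = U + 2*U**2)
V(y) = -2 + 1/(y + y*(1 + 2*y))
S(u)*V(o(3, 3)) = 5*((1/2)*(1 - 4*(-3) - 4*(-3)**2)/(-3*(1 - 3))) = 5*((1/2)*(-1/3)*(1 + 12 - 4*9)/(-2)) = 5*((1/2)*(-1/3)*(-1/2)*(1 + 12 - 36)) = 5*((1/2)*(-1/3)*(-1/2)*(-23)) = 5*(-23/12) = -115/12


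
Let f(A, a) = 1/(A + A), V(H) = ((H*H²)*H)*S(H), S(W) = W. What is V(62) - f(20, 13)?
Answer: 36645313279/40 ≈ 9.1613e+8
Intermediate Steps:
V(H) = H⁵ (V(H) = ((H*H²)*H)*H = (H³*H)*H = H⁴*H = H⁵)
f(A, a) = 1/(2*A)
V(62) - f(20, 13) = 62⁵ - 1/(2*20) = 916132832 - 1/(2*20) = 916132832 - 1*1/40 = 916132832 - 1/40 = 36645313279/40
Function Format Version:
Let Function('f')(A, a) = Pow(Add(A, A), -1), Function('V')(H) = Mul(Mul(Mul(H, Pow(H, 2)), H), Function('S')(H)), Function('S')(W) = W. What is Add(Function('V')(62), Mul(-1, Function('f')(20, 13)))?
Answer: Rational(36645313279, 40) ≈ 9.1613e+8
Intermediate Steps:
Function('V')(H) = Pow(H, 5) (Function('V')(H) = Mul(Mul(Mul(H, Pow(H, 2)), H), H) = Mul(Mul(Pow(H, 3), H), H) = Mul(Pow(H, 4), H) = Pow(H, 5))
Function('f')(A, a) = Mul(Rational(1, 2), Pow(A, -1)) (Function('f')(A, a) = Pow(Mul(2, A), -1) = Mul(Rational(1, 2), Pow(A, -1)))
Add(Function('V')(62), Mul(-1, Function('f')(20, 13))) = Add(Pow(62, 5), Mul(-1, Mul(Rational(1, 2), Pow(20, -1)))) = Add(916132832, Mul(-1, Mul(Rational(1, 2), Rational(1, 20)))) = Add(916132832, Mul(-1, Rational(1, 40))) = Add(916132832, Rational(-1, 40)) = Rational(36645313279, 40)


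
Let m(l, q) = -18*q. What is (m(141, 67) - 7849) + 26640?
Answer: 17585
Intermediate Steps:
(m(141, 67) - 7849) + 26640 = (-18*67 - 7849) + 26640 = (-1206 - 7849) + 26640 = -9055 + 26640 = 17585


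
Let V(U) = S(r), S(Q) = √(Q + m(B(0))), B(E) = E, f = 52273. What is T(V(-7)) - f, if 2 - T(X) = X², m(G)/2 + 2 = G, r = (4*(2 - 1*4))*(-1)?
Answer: -52275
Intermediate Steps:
r = 8 (r = (4*(2 - 4))*(-1) = (4*(-2))*(-1) = -8*(-1) = 8)
m(G) = -4 + 2*G
S(Q) = √(-4 + Q) (S(Q) = √(Q + (-4 + 2*0)) = √(Q + (-4 + 0)) = √(Q - 4) = √(-4 + Q))
V(U) = 2 (V(U) = √(-4 + 8) = √4 = 2)
T(X) = 2 - X²
T(V(-7)) - f = (2 - 1*2²) - 1*52273 = (2 - 1*4) - 52273 = (2 - 4) - 52273 = -2 - 52273 = -52275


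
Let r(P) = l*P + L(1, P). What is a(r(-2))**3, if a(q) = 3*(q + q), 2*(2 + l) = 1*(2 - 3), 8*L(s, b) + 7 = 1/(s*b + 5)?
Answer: 15625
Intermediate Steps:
L(s, b) = -7/8 + 1/(8*(5 + b*s)) (L(s, b) = -7/8 + 1/(8*(s*b + 5)) = -7/8 + 1/(8*(b*s + 5)) = -7/8 + 1/(8*(5 + b*s)))
l = -5/2 (l = -2 + (1*(2 - 3))/2 = -2 + (1*(-1))/2 = -2 + (1/2)*(-1) = -2 - 1/2 = -5/2 ≈ -2.5000)
r(P) = -5*P/2 + (-34 - 7*P)/(8*(5 + P)) (r(P) = -5*P/2 + (-34 - 7*P*1)/(8*(5 + P*1)) = -5*P/2 + (-34 - 7*P)/(8*(5 + P)))
a(q) = 6*q (a(q) = 3*(2*q) = 6*q)
a(r(-2))**3 = (6*((-34 - 107*(-2) - 20*(-2)**2)/(8*(5 - 2))))**3 = (6*((1/8)*(-34 + 214 - 20*4)/3))**3 = (6*((1/8)*(1/3)*(-34 + 214 - 80)))**3 = (6*((1/8)*(1/3)*100))**3 = (6*(25/6))**3 = 25**3 = 15625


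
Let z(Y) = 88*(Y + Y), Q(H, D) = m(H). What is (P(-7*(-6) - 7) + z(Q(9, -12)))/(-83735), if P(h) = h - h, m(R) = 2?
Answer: -352/83735 ≈ -0.0042037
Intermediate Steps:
Q(H, D) = 2
z(Y) = 176*Y (z(Y) = 88*(2*Y) = 176*Y)
P(h) = 0
(P(-7*(-6) - 7) + z(Q(9, -12)))/(-83735) = (0 + 176*2)/(-83735) = (0 + 352)*(-1/83735) = 352*(-1/83735) = -352/83735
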